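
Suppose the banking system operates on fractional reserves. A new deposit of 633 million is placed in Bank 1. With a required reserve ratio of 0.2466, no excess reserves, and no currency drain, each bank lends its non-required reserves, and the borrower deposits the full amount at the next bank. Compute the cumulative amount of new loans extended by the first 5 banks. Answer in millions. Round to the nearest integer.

Bank i lends (1 − rr)^i of the original deposit: Bank 1 lends 633·0.7534 = 476.9022, Bank 2 lends 633·0.7534² ≈ 359.2981, and so on.
Summing a geometric series: total = 633·[0.7534·(1 − 0.7534^5) / (1 − 0.7534)] ≈ 1464.4870 million.

1464 million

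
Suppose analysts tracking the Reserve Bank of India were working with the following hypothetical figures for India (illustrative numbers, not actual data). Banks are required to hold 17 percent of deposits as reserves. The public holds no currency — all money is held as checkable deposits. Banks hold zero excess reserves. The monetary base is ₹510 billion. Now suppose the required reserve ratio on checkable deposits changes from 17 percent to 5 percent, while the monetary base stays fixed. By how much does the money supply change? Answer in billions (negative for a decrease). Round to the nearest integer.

Initially m₁ = 1 / (0.17) ≈ 5.8824, so M₁ = 5.8824 × 510 = 3000.024 billion.
After the change m₂ = 1 / (0.05) = 20, so M₂ = 20 × 510 = 10200 billion.
ΔM = M₂ − M₁ = 10200 − 3000.024 = 7199.976 billion.

₹7200 billion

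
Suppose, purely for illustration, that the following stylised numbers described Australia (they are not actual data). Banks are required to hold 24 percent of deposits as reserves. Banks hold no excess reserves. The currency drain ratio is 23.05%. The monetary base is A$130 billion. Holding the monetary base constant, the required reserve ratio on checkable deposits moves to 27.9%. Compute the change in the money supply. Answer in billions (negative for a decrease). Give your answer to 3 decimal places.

-26.025 billion

Initially m₁ = (1 + 0.2305) / (0.24 + 0.2305) ≈ 2.6153029, so M₁ = 2.6153029 × 130 ≈ 339.9894 billion.
After the change m₂ = (1 + 0.2305) / (0.279 + 0.2305) ≈ 2.4151129, so M₂ = 2.4151129 × 130 ≈ 313.9647 billion.
ΔM = M₂ − M₁ = 313.9647 − 339.9894 = -26.0247 billion.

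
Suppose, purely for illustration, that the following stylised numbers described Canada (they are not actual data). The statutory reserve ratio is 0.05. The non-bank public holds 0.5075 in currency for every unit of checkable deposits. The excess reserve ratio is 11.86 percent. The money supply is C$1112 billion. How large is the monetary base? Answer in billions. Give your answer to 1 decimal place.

The money multiplier is m = (1 + c) / (rr + e + c) = (1 + 0.5075) / (0.05 + 0.1186 + 0.5075) ≈ 2.229700.
MB = M / m = 1112 / 2.229700 ≈ 498.7218 billion.

C$498.7 billion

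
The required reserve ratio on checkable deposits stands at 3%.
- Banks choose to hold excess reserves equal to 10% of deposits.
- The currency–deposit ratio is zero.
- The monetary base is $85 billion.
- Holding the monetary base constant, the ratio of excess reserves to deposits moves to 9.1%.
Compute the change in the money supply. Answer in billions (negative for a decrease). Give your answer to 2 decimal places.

Initially m₁ = 1 / (0.03 + 0.1) ≈ 7.69231, so M₁ = 7.69231 × 85 ≈ 653.8464 billion.
After the change m₂ = 1 / (0.03 + 0.091) ≈ 8.26446, so M₂ = 8.26446 × 85 = 702.4791 billion.
ΔM = M₂ − M₁ = 702.4791 − 653.8464 = 48.6327 billion.

$48.63 billion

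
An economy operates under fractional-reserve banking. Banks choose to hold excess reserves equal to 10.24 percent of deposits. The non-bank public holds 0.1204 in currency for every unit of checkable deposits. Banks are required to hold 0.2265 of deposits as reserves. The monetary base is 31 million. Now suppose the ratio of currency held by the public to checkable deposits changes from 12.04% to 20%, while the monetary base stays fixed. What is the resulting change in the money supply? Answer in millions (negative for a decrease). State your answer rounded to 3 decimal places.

Initially m₁ = (1 + 0.1204) / (0.2265 + 0.1024 + 0.1204) ≈ 2.493657, so M₁ = 2.493657 × 31 ≈ 77.3034 million.
After the change m₂ = (1 + 0.2) / (0.2265 + 0.1024 + 0.2) ≈ 2.268860, so M₂ = 2.268860 × 31 ≈ 70.3347 million.
ΔM = M₂ − M₁ = 70.3347 − 77.3034 = -6.9687 million.

-6.969 million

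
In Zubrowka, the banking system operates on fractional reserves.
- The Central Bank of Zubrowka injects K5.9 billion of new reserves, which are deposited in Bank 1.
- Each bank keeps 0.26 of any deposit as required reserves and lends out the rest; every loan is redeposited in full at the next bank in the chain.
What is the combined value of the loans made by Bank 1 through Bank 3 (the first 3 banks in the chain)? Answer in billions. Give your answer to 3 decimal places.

Bank i lends (1 − rr)^i of the original deposit: Bank 1 lends 5.9·0.7400 = 4.3660, Bank 2 lends 5.9·0.7400² ≈ 3.2308, and so on.
Summing a geometric series: total = 5.9·[0.7400·(1 − 0.7400^3) / (1 − 0.7400)] ≈ 9.9877 billion.

K9.988 billion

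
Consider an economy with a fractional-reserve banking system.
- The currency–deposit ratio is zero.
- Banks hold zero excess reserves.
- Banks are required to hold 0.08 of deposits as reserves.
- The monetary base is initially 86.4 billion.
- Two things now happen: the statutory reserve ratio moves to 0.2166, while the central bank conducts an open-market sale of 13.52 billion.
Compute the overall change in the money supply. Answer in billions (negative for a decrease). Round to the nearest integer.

-744 billion

Before: m₁ = 1 / (0.08) = 12.5, MB₁ = 86.4, so M₁ = 12.5 × 86.4 = 1080 billion.
After: m₂ = 1 / (0.2166) ≈ 4.6168, MB₂ = 86.4 − 13.52 = 72.88, so M₂ = 4.6168 × 72.88 ≈ 336.4724 billion.
ΔM = M₂ − M₁ = 336.4724 − 1080 = -743.5276 billion.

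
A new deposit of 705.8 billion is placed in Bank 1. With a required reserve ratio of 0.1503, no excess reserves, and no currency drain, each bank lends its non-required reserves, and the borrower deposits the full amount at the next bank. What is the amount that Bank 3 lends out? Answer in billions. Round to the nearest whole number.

Each bank lends a fraction (1 − rr) = 0.8497 of the deposit it receives, so Bank 3 receives 705.8·0.8497^2 and lends 705.8·0.8497^3 ≈ 432.9906 billion.

433 billion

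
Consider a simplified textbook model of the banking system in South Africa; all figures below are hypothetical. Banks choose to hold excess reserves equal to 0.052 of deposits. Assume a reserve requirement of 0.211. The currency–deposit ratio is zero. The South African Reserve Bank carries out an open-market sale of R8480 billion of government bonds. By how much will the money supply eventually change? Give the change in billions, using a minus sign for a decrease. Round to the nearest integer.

The money multiplier is m = 1 / (rr + e) = 1 / (0.211 + 0.052) ≈ 3.80228.
The sale removes 8480 billion of base, so ΔM = m × ΔMB = 3.80228 × (−8480) = -32243.3344 billion.

-32243 billion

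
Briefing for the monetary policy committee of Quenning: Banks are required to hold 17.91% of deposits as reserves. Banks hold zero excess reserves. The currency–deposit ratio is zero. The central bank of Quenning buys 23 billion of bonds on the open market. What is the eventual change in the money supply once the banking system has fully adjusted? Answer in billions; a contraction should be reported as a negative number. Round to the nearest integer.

The simple money multiplier is m = 1/rr = 1/0.1791 ≈ 5.5835.
An open-market purchase increases the monetary base by 23 billion, so ΔM = m × ΔMB = 5.5835 × 23 = 128.4205 billion.

128 billion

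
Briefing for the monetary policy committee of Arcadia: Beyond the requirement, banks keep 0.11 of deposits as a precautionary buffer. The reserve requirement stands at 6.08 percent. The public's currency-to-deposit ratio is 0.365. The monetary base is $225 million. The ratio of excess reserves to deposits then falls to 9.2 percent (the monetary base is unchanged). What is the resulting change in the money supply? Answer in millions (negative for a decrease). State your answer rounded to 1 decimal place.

Initially m₁ = (1 + 0.365) / (0.0608 + 0.11 + 0.365) ≈ 2.54759, so M₁ = 2.54759 × 225 ≈ 573.2078 million.
After the change m₂ = (1 + 0.365) / (0.0608 + 0.092 + 0.365) ≈ 2.63615, so M₂ = 2.63615 × 225 ≈ 593.1338 million.
ΔM = M₂ − M₁ = 593.1338 − 573.2078 = 19.926 million.

$19.9 million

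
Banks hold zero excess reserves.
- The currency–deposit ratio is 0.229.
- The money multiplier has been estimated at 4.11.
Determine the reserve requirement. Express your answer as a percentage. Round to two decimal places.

Using m = 4.11. Since m = (1 + c)/(c + rr + e), the denominator satisfies c + rr + e = (1 + c)/m = (1 + 0.229) / 4.11 ≈ 0.299027.
With c = 0.229 and e = 0, the reserve requirement is 0.299027 − 0.229 − 0 = 0.070027.

7.00%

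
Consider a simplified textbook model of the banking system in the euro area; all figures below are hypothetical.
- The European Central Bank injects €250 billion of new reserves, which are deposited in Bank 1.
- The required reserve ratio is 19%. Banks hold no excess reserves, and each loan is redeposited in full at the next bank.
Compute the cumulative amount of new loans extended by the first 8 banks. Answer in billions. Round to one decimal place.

€868.3 billion

Bank i lends (1 − rr)^i of the original deposit: Bank 1 lends 250·0.8100 = 202.5000, Bank 2 lends 250·0.8100² = 164.0250, and so on.
Summing a geometric series: total = 250·[0.8100·(1 − 0.8100^8) / (1 − 0.8100)] ≈ 868.2965 billion.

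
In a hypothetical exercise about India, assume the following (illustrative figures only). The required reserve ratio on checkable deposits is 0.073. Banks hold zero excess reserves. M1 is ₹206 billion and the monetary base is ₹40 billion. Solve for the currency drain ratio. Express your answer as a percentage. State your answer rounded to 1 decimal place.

15.0%

Using m = M/MB = 206/40 = 5.150000. From m = (1 + c)/(c + rr + e), rearranging gives 1 + c = m·(c + rr + e), so c·(1 − m) = m·(rr + e) − 1.
Hence c = [m·(rr + e) − 1]/(1 − m) = [5.150000 × (0.073 + 0) − 1] / (1 − 5.150000) ≈ 0.150373.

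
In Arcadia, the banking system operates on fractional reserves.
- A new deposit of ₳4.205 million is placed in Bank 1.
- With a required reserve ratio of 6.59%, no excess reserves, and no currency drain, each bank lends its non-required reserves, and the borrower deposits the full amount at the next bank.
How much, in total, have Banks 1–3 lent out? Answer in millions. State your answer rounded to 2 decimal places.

₳11.02 million

Bank i lends (1 − rr)^i of the original deposit: Bank 1 lends 4.205·0.9341 ≈ 3.9279, Bank 2 lends 4.205·0.9341² ≈ 3.6690, and so on.
Summing a geometric series: total = 4.205·[0.9341·(1 − 0.9341^3) / (1 − 0.9341)] ≈ 11.0242 million.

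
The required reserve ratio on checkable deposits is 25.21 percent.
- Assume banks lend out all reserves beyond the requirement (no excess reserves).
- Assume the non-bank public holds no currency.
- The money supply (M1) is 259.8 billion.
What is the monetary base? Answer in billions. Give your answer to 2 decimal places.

With no currency drain and no excess reserves, the money multiplier is m = 1/rr = 1/0.2521 ≈ 3.966680.
The monetary base is MB = M / m = 259.8 / 3.966680 ≈ 65.4956 billion.

65.50 billion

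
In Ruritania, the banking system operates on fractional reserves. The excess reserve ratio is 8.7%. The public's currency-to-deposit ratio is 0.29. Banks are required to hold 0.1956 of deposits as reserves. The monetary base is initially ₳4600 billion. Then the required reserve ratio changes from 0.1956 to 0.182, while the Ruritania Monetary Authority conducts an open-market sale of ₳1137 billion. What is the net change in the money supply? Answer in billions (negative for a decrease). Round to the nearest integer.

-2372 billion

Before: m₁ = (1 + 0.29) / (0.1956 + 0.087 + 0.29) ≈ 2.25288, MB₁ = 4600, so M₁ = 2.25288 × 4600 = 10363.248 billion.
After: m₂ = (1 + 0.29) / (0.182 + 0.087 + 0.29) ≈ 2.30769, MB₂ = 4600 − 1137 = 3463, so M₂ = 2.30769 × 3463 ≈ 7991.5305 billion.
ΔM = M₂ − M₁ = 7991.5305 − 10363.248 = -2371.7175 billion.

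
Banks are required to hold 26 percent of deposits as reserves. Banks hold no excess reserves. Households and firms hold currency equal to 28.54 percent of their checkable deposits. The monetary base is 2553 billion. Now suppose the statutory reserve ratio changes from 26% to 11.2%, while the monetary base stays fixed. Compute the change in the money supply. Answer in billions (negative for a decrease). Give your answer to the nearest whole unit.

2241 billion

Initially m₁ = (1 + 0.2854) / (0.26 + 0.2854) ≈ 2.35680, so M₁ = 2.35680 × 2553 = 6016.9104 billion.
After the change m₂ = (1 + 0.2854) / (0.112 + 0.2854) ≈ 3.23452, so M₂ = 3.23452 × 2553 ≈ 8257.7296 billion.
ΔM = M₂ − M₁ = 8257.7296 − 6016.9104 = 2240.8192 billion.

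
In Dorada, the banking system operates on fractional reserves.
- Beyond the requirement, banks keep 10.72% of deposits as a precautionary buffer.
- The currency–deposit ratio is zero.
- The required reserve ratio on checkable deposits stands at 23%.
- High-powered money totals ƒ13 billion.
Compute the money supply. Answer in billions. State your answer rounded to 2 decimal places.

The money multiplier is m = 1 / (rr + e) = 1 / (0.23 + 0.1072) ≈ 2.96560.
So M = m × MB = 2.96560 × 13 = 38.5528 billion.

ƒ38.55 billion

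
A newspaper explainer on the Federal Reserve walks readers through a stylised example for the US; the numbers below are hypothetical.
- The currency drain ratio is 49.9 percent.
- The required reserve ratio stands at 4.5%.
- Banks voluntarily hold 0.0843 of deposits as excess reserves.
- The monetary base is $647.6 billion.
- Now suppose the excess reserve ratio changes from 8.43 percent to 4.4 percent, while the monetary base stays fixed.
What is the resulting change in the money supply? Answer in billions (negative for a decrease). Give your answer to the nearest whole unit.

Initially m₁ = (1 + 0.499) / (0.045 + 0.0843 + 0.499) ≈ 2.3858, so M₁ = 2.3858 × 647.6 ≈ 1545.0441 billion.
After the change m₂ = (1 + 0.499) / (0.045 + 0.044 + 0.499) ≈ 2.5493, so M₂ = 2.5493 × 647.6 ≈ 1650.9267 billion.
ΔM = M₂ − M₁ = 1650.9267 − 1545.0441 = 105.8826 billion.

$106 billion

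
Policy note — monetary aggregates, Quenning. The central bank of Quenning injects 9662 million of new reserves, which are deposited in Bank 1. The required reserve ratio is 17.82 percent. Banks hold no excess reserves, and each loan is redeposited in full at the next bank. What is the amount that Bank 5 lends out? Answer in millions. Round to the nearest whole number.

Each bank lends a fraction (1 − rr) = 0.8218 of the deposit it receives, so Bank 5 receives 9662·0.8218^4 and lends 9662·0.8218^5 ≈ 3621.5770 million.

3622 million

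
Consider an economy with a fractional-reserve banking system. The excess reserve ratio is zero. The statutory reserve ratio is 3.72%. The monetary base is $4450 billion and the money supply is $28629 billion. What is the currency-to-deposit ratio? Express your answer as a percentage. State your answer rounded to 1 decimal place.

Using m = M/MB = 28629/4450 ≈ 6.433483. From m = (1 + c)/(c + rr + e), rearranging gives 1 + c = m·(c + rr + e), so c·(1 − m) = m·(rr + e) − 1.
Hence c = [m·(rr + e) − 1]/(1 − m) = [6.433483 × (0.0372 + 0) − 1] / (1 − 6.433483) ≈ 0.139998.

14.0%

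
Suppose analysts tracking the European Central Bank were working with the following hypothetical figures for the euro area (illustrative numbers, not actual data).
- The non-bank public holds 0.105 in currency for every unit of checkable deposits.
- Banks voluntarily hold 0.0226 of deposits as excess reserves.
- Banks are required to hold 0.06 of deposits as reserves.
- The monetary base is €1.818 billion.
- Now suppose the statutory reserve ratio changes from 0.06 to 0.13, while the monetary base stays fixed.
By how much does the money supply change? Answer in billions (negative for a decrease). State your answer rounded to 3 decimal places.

Initially m₁ = (1 + 0.105) / (0.06 + 0.0226 + 0.105) ≈ 5.89019, so M₁ = 5.89019 × 1.818 ≈ 10.7084 billion.
After the change m₂ = (1 + 0.105) / (0.13 + 0.0226 + 0.105) ≈ 4.28960, so M₂ = 4.28960 × 1.818 ≈ 7.7985 billion.
ΔM = M₂ − M₁ = 7.7985 − 10.7084 = -2.9099 billion.

-2.910 billion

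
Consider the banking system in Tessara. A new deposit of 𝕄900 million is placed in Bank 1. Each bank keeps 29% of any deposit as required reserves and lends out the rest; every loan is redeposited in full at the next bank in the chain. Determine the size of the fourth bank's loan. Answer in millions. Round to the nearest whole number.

Each bank lends a fraction (1 − rr) = 0.7100 of the deposit it receives, so Bank 4 receives 900·0.7100^3 and lends 900·0.7100^4 ≈ 228.7051 million.

𝕄229 million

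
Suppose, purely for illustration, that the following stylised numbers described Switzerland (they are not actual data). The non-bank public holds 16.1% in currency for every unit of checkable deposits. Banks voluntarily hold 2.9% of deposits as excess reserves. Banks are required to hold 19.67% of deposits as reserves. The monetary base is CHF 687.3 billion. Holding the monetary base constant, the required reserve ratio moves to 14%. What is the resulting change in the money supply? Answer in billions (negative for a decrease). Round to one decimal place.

Initially m₁ = (1 + 0.161) / (0.1967 + 0.029 + 0.161) ≈ 3.00233, so M₁ = 3.00233 × 687.3 ≈ 2063.5014 billion.
After the change m₂ = (1 + 0.161) / (0.14 + 0.029 + 0.161) ≈ 3.51818, so M₂ = 3.51818 × 687.3 ≈ 2418.0451 billion.
ΔM = M₂ − M₁ = 2418.0451 − 2063.5014 = 354.5437 billion.

CHF 354.5 billion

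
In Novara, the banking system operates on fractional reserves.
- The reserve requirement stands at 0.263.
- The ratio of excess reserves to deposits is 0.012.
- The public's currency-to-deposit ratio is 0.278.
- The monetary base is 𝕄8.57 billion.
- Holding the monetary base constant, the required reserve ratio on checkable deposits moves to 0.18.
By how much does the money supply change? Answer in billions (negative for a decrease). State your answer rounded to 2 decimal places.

𝕄3.50 billion

Initially m₁ = (1 + 0.278) / (0.263 + 0.012 + 0.278) ≈ 2.3110, so M₁ = 2.3110 × 8.57 ≈ 19.8053 billion.
After the change m₂ = (1 + 0.278) / (0.18 + 0.012 + 0.278) ≈ 2.7191, so M₂ = 2.7191 × 8.57 ≈ 23.3027 billion.
ΔM = M₂ − M₁ = 23.3027 − 19.8053 = 3.4974 billion.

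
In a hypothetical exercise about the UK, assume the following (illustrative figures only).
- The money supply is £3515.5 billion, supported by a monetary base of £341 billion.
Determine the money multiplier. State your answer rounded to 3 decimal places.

The money multiplier is m = M / MB = 3515.5 / 341 ≈ 10.30938.

10.309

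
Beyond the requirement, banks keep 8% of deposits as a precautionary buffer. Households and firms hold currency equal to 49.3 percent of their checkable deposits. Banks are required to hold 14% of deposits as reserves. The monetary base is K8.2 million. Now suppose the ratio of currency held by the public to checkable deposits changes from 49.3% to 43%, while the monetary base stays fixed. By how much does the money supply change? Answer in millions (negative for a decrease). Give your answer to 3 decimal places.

K0.869 million

Initially m₁ = (1 + 0.493) / (0.14 + 0.08 + 0.493) ≈ 2.09397, so M₁ = 2.09397 × 8.2 ≈ 17.1706 million.
After the change m₂ = (1 + 0.43) / (0.14 + 0.08 + 0.43) = 2.2, so M₂ = 2.2 × 8.2 = 18.04 million.
ΔM = M₂ − M₁ = 18.04 − 17.1706 = 0.8694 million.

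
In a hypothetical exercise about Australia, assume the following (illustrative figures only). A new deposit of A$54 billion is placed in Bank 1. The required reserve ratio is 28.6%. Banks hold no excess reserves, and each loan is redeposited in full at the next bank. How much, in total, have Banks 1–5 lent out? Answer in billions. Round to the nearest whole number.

A$110 billion

Bank i lends (1 − rr)^i of the original deposit: Bank 1 lends 54·0.7140 = 38.5560, Bank 2 lends 54·0.7140² ≈ 27.5290, and so on.
Summing a geometric series: total = 54·[0.7140·(1 − 0.7140^5) / (1 − 0.7140)] ≈ 109.7952 billion.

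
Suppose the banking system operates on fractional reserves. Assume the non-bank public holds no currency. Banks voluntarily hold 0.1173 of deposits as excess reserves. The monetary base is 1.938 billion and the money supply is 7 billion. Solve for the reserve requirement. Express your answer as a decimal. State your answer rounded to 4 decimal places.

0.1596

Using m = M/MB = 7/1.938 ≈ 3.611971. Since m = (1 + c)/(c + rr + e), the denominator satisfies c + rr + e = (1 + c)/m = (1 + 0) / 3.611971 ≈ 0.276857.
With c = 0 and e = 0.1173, the reserve requirement is 0.276857 − 0 − 0.1173 = 0.159557.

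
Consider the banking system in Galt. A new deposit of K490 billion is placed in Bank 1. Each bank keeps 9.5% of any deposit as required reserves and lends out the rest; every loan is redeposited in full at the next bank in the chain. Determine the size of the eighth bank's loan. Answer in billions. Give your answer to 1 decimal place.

Each bank lends a fraction (1 − rr) = 0.9050 of the deposit it receives, so Bank 8 receives 490·0.9050^7 and lends 490·0.9050^8 ≈ 220.4879 billion.

K220.5 billion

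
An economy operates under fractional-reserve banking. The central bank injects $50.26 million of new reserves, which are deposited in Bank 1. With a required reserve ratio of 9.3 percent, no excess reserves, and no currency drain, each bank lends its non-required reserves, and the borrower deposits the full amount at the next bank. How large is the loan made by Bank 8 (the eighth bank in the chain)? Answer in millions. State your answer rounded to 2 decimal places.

$23.02 million

Each bank lends a fraction (1 − rr) = 0.9070 of the deposit it receives, so Bank 8 receives 50.26·0.9070^7 and lends 50.26·0.9070^8 ≈ 23.0187 million.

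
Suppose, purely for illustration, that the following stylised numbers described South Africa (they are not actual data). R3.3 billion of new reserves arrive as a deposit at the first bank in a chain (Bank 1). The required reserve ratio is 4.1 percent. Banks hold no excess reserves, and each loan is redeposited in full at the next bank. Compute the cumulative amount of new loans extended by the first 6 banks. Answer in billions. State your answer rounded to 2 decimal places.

Bank i lends (1 − rr)^i of the original deposit: Bank 1 lends 3.3·0.9590 = 3.1647, Bank 2 lends 3.3·0.9590² ≈ 3.0349, and so on.
Summing a geometric series: total = 3.3·[0.9590·(1 − 0.9590^6) / (1 − 0.9590)] ≈ 17.1451 billion.

R17.15 billion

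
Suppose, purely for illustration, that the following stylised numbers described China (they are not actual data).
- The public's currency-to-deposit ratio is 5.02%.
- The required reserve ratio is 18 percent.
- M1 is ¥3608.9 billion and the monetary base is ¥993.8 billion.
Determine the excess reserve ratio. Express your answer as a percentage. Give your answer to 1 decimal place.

Using m = M/MB = 3608.9/993.8 ≈ 3.631415. Since m = (1 + c)/(c + rr + e), the denominator satisfies c + rr + e = (1 + c)/m = (1 + 0.0502) / 3.631415 ≈ 0.289199.
With c = 0.0502 and rr = 0.18, the excess reserve ratio is 0.289199 − 0.0502 − 0.18 = 0.058999.

5.9%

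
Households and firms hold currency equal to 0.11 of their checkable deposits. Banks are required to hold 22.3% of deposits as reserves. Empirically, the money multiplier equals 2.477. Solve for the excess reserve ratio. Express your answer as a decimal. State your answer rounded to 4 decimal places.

0.1151

Using m = 2.477. Since m = (1 + c)/(c + rr + e), the denominator satisfies c + rr + e = (1 + c)/m = (1 + 0.11) / 2.477 ≈ 0.448123.
With c = 0.11 and rr = 0.223, the excess reserve ratio is 0.448123 − 0.11 − 0.223 = 0.115123.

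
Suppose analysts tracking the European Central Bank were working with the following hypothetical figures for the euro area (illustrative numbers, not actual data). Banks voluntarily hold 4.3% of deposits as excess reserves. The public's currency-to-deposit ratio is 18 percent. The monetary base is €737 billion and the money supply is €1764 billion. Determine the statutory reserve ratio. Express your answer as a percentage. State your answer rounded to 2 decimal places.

Using m = M/MB = 1764/737 ≈ 2.393487. Since m = (1 + c)/(c + rr + e), the denominator satisfies c + rr + e = (1 + c)/m = (1 + 0.18) / 2.393487 ≈ 0.493005.
With c = 0.18 and e = 0.043, the statutory reserve ratio is 0.493005 − 0.18 − 0.043 = 0.270005.

27.00%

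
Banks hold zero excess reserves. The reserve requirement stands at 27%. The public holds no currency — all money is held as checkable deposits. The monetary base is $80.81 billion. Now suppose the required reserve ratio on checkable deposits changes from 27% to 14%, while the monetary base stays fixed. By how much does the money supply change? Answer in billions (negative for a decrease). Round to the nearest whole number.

$278 billion

Initially m₁ = 1 / (0.27) ≈ 3.7037, so M₁ = 3.7037 × 80.81 ≈ 299.296 billion.
After the change m₂ = 1 / (0.14) ≈ 7.1429, so M₂ = 7.1429 × 80.81 ≈ 577.2177 billion.
ΔM = M₂ − M₁ = 577.2177 − 299.296 = 277.9217 billion.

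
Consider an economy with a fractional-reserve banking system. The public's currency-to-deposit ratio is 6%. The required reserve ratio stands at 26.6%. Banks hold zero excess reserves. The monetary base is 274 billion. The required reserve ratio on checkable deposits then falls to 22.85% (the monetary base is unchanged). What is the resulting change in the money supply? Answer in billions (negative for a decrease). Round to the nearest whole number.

Initially m₁ = (1 + 0.06) / (0.266 + 0.06) ≈ 3.2515, so M₁ = 3.2515 × 274 = 890.911 billion.
After the change m₂ = (1 + 0.06) / (0.2285 + 0.06) ≈ 3.6742, so M₂ = 3.6742 × 274 = 1006.7308 billion.
ΔM = M₂ − M₁ = 1006.7308 − 890.911 = 115.8198 billion.

116 billion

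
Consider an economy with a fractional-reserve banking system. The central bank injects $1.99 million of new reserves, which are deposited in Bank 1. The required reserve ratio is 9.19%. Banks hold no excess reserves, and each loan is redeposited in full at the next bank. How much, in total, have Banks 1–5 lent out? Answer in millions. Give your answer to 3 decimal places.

Bank i lends (1 − rr)^i of the original deposit: Bank 1 lends 1.99·0.9081 ≈ 1.8071, Bank 2 lends 1.99·0.9081² ≈ 1.6410, and so on.
Summing a geometric series: total = 1.99·[0.9081·(1 − 0.9081^5) / (1 − 0.9081)] ≈ 7.5206 million.

$7.521 million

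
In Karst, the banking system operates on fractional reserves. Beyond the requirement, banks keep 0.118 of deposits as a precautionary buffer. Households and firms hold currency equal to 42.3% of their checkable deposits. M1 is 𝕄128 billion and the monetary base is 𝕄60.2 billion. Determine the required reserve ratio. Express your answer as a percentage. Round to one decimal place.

12.8%

Using m = M/MB = 128/60.2 ≈ 2.126246. Since m = (1 + c)/(c + rr + e), the denominator satisfies c + rr + e = (1 + c)/m = (1 + 0.423) / 2.126246 ≈ 0.669255.
With c = 0.423 and e = 0.118, the required reserve ratio is 0.669255 − 0.423 − 0.118 = 0.128255.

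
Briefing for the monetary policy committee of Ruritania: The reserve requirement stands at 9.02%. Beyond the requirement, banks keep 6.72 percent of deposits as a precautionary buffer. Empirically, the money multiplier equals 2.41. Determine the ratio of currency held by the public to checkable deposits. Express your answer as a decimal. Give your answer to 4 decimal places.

0.4402

Using m = 2.41. From m = (1 + c)/(c + rr + e), rearranging gives 1 + c = m·(c + rr + e), so c·(1 − m) = m·(rr + e) − 1.
Hence c = [m·(rr + e) − 1]/(1 − m) = [2.41 × (0.0902 + 0.0672) − 1] / (1 − 2.41) ≈ 0.440189.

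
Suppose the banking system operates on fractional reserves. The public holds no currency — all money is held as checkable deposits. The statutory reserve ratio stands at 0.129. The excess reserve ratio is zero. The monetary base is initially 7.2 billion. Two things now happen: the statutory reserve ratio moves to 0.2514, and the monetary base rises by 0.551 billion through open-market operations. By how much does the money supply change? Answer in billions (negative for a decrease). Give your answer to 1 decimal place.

-25.0 billion

Before: m₁ = 1 / (0.129) ≈ 7.7519, MB₁ = 7.2, so M₁ = 7.7519 × 7.2 ≈ 55.8137 billion.
After: m₂ = 1 / (0.2514) ≈ 3.9777, MB₂ = 7.2 + 0.551 = 7.751, so M₂ = 3.9777 × 7.751 ≈ 30.8312 billion.
ΔM = M₂ − M₁ = 30.8312 − 55.8137 = -24.9825 billion.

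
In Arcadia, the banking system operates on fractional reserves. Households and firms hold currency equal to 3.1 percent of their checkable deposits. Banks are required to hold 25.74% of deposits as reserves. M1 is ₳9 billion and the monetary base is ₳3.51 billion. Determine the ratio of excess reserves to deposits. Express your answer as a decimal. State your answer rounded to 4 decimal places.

Using m = M/MB = 9/3.51 ≈ 2.564103. Since m = (1 + c)/(c + rr + e), the denominator satisfies c + rr + e = (1 + c)/m = (1 + 0.031) / 2.564103 ≈ 0.402090.
With c = 0.031 and rr = 0.2574, the ratio of excess reserves to deposits is 0.402090 − 0.031 − 0.2574 = 0.11369.

0.1137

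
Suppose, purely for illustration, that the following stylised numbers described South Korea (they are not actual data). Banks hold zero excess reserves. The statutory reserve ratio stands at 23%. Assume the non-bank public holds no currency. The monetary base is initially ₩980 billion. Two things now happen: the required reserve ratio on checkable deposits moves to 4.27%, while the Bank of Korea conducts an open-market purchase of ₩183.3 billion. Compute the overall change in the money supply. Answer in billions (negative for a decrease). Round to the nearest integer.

Before: m₁ = 1 / (0.23) ≈ 4.34783, MB₁ = 980, so M₁ = 4.34783 × 980 = 4260.8734 billion.
After: m₂ = 1 / (0.0427) ≈ 23.41920, MB₂ = 980 + 183.3 = 1163.3, so M₂ = 23.41920 × 1163.3 ≈ 27243.5554 billion.
ΔM = M₂ − M₁ = 27243.5554 − 4260.8734 = 22982.682 billion.

₩22983 billion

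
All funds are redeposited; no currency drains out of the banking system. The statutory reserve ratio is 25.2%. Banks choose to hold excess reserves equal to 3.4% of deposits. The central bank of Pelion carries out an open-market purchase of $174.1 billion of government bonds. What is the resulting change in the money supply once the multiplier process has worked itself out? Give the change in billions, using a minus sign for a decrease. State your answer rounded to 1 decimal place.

$608.7 billion

The money multiplier is m = 1 / (rr + e) = 1 / (0.252 + 0.034) ≈ 3.49650.
The purchase adds 174.1 billion of base, so ΔM = m × ΔMB = 3.49650 × (+174.1) ≈ 608.7406 billion.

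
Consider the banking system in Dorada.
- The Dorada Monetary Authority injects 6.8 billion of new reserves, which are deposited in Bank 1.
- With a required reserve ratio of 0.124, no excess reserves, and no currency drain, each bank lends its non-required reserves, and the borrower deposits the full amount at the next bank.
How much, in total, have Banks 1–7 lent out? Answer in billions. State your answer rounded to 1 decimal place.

Bank i lends (1 − rr)^i of the original deposit: Bank 1 lends 6.8·0.8760 = 5.9568, Bank 2 lends 6.8·0.8760² ≈ 5.2182, and so on.
Summing a geometric series: total = 6.8·[0.8760·(1 − 0.8760^7) / (1 − 0.8760)] ≈ 29.0227 billion.

29.0 billion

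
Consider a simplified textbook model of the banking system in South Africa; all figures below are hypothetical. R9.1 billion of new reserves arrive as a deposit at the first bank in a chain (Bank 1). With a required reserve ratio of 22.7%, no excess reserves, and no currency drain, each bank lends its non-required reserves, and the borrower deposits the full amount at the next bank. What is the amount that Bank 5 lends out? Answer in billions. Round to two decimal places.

Each bank lends a fraction (1 − rr) = 0.7730 of the deposit it receives, so Bank 5 receives 9.1·0.7730^4 and lends 9.1·0.7730^5 ≈ 2.5115 billion.

R2.51 billion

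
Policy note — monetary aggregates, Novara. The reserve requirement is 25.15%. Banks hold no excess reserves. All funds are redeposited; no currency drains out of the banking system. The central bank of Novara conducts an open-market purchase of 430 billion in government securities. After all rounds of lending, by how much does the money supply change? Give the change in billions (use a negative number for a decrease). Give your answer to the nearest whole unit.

The simple money multiplier is m = 1/rr = 1/0.2515 ≈ 3.9761.
An open-market purchase increases the monetary base by 430 billion, so ΔM = m × ΔMB = 3.9761 × 430 = 1709.723 billion.

1710 billion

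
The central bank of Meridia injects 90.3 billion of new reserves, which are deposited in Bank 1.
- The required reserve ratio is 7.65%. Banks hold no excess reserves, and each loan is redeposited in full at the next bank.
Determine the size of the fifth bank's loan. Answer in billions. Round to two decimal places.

60.66 billion

Each bank lends a fraction (1 − rr) = 0.9235 of the deposit it receives, so Bank 5 receives 90.3·0.9235^4 and lends 90.3·0.9235^5 ≈ 60.6558 billion.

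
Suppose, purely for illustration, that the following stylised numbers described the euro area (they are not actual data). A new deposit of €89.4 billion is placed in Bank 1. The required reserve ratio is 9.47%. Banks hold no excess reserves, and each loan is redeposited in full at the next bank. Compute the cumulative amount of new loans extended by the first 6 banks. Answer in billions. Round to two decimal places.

Bank i lends (1 − rr)^i of the original deposit: Bank 1 lends 89.4·0.9053 ≈ 80.9338, Bank 2 lends 89.4·0.9053² ≈ 73.2694, and so on.
Summing a geometric series: total = 89.4·[0.9053·(1 − 0.9053^6) / (1 − 0.9053)] ≈ 384.1603 billion.

€384.16 billion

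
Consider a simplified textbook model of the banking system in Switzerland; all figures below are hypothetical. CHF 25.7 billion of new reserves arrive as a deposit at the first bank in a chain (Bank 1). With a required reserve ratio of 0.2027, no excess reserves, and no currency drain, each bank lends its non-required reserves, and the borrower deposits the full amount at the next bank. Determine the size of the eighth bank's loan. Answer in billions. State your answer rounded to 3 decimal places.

CHF 4.197 billion

Each bank lends a fraction (1 − rr) = 0.7973 of the deposit it receives, so Bank 8 receives 25.7·0.7973^7 and lends 25.7·0.7973^8 ≈ 4.1967 billion.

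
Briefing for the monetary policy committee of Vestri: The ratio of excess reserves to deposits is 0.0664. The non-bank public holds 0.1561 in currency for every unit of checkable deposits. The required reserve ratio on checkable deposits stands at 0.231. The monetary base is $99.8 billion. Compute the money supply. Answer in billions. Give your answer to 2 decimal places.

$254.42 billion

The money multiplier is m = (1 + c) / (rr + e + c) = (1 + 0.1561) / (0.231 + 0.0664 + 0.1561) ≈ 2.54928.
So M = m × MB = 2.54928 × 99.8 ≈ 254.4181 billion.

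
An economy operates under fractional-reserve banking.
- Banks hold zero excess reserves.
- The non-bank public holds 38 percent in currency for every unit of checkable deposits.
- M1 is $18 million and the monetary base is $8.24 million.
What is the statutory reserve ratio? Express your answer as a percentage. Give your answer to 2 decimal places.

Using m = M/MB = 18/8.24 ≈ 2.184466. Since m = (1 + c)/(c + rr + e), the denominator satisfies c + rr + e = (1 + c)/m = (1 + 0.38) / 2.184466 ≈ 0.631733.
With c = 0.38 and e = 0, the statutory reserve ratio is 0.631733 − 0.38 − 0 = 0.251733.

25.17%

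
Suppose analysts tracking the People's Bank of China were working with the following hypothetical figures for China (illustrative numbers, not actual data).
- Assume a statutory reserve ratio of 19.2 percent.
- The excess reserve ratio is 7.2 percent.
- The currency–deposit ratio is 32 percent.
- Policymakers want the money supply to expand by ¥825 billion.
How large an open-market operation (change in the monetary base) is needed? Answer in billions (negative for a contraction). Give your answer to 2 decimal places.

The money multiplier is m = (1 + c) / (rr + e + c) = (1 + 0.32) / (0.192 + 0.072 + 0.32) ≈ 2.260274.
ΔMB = ΔM / m = (+825) / 2.260274 ≈ 365 billion.

¥365.00 billion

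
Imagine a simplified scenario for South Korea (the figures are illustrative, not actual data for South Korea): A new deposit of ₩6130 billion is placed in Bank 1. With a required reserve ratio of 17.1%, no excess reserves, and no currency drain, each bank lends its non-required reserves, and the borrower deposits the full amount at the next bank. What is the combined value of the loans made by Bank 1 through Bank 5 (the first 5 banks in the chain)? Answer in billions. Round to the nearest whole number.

Bank i lends (1 − rr)^i of the original deposit: Bank 1 lends 6130·0.8290 = 5081.7700, Bank 2 lends 6130·0.8290² ≈ 4212.7873, and so on.
Summing a geometric series: total = 6130·[0.8290·(1 − 0.8290^5) / (1 − 0.8290)] ≈ 18082.2792 billion.

₩18082 billion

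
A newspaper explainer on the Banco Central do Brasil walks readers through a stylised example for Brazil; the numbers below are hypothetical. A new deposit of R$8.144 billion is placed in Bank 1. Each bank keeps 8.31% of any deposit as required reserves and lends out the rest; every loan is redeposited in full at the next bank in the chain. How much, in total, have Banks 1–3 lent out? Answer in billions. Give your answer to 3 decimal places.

Bank i lends (1 − rr)^i of the original deposit: Bank 1 lends 8.144·0.9169 ≈ 7.4672, Bank 2 lends 8.144·0.9169² ≈ 6.8467, and so on.
Summing a geometric series: total = 8.144·[0.9169·(1 − 0.9169^3) / (1 − 0.9169)] ≈ 20.5917 billion.

R$20.592 billion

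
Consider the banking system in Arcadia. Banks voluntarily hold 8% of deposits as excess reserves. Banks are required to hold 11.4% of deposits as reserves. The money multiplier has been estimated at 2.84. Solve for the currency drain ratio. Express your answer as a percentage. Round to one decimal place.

Using m = 2.84. From m = (1 + c)/(c + rr + e), rearranging gives 1 + c = m·(c + rr + e), so c·(1 − m) = m·(rr + e) − 1.
Hence c = [m·(rr + e) − 1]/(1 − m) = [2.84 × (0.114 + 0.08) − 1] / (1 − 2.84) ≈ 0.244043.

24.4%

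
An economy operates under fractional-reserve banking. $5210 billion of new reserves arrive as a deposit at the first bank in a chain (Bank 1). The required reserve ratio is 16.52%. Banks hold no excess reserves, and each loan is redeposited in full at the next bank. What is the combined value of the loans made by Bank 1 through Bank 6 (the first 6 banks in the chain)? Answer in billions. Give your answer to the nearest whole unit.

Bank i lends (1 − rr)^i of the original deposit: Bank 1 lends 5210·0.8348 = 4349.3080, Bank 2 lends 5210·0.8348² ≈ 3630.8023, and so on.
Summing a geometric series: total = 5210·[0.8348·(1 − 0.8348^6) / (1 − 0.8348)] ≈ 17416.9751 billion.

$17417 billion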